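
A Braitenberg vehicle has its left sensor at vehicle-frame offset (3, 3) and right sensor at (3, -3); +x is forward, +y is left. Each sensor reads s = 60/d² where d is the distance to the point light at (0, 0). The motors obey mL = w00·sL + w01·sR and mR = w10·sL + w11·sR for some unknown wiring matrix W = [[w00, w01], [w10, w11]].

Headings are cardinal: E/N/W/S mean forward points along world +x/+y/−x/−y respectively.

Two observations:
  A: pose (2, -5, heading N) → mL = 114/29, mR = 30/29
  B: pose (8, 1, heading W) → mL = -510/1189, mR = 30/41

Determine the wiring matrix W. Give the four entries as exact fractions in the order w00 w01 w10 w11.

1/2 -1 0 1/2

obs A: pose=(2,-5,N) → sL=12, sR=60/29, mL=114/29, mR=30/29
obs B: pose=(8,1,W) → sL=60/29, sR=60/41, mL=-510/1189, mR=30/41
sensor matrix S = [[12, 60/29], [60/29, 60/41]]; det S = 457920/34481
solve [mL_A; mL_B] = S·[w00; w01] and [mR_A; mR_B] = S·[w10; w11]:
  w00 = 1/2, w01 = -1, w10 = 0, w11 = 1/2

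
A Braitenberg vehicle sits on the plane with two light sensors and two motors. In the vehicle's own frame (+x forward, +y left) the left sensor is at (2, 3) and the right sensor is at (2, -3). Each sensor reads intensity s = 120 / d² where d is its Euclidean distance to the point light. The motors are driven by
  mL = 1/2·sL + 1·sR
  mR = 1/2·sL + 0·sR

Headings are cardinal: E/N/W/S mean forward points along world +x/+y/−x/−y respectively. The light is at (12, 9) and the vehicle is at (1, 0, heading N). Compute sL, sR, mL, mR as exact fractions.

left sensor world pos  = (-2, 2); dL² = 245
right sensor world pos = (4, 2); dR² = 113
sL = 120/245 = 24/49
sR = 120/113 = 120/113
mL = 1/2·sL + 1·sR = 7236/5537
mR = 1/2·sL + 0·sR = 12/49

24/49 120/113 7236/5537 12/49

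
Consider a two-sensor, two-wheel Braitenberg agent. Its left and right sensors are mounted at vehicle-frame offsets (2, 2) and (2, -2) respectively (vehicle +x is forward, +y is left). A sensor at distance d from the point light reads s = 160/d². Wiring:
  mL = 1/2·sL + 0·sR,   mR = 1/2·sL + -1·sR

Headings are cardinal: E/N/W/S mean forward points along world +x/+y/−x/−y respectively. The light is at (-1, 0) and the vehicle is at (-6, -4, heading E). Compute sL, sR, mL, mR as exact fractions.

160/13 32/9 80/13 304/117

left sensor world pos  = (-4, -2); dL² = 13
right sensor world pos = (-4, -6); dR² = 45
sL = 160/13 = 160/13
sR = 160/45 = 32/9
mL = 1/2·sL + 0·sR = 80/13
mR = 1/2·sL + -1·sR = 304/117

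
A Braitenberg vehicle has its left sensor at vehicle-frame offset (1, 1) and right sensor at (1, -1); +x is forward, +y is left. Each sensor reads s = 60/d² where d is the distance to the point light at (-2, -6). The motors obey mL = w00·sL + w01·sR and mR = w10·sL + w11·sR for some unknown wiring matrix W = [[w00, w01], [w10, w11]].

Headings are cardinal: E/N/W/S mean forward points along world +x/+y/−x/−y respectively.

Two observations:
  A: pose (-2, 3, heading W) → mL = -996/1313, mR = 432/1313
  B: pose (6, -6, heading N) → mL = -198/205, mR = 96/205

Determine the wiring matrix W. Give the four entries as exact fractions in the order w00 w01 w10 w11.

obs A: pose=(-2,3,W) → sL=12/13, sR=60/101, mL=-996/1313, mR=432/1313
obs B: pose=(6,-6,N) → sL=6/5, sR=30/41, mL=-198/205, mR=96/205
sensor matrix S = [[12/13, 60/101], [6/5, 30/41]]; det S = -2016/53833
solve [mL_A; mL_B] = S·[w00; w01] and [mR_A; mR_B] = S·[w10; w11]:
  w00 = -1/2, w01 = -1/2, w10 = 1, w11 = -1

-1/2 -1/2 1 -1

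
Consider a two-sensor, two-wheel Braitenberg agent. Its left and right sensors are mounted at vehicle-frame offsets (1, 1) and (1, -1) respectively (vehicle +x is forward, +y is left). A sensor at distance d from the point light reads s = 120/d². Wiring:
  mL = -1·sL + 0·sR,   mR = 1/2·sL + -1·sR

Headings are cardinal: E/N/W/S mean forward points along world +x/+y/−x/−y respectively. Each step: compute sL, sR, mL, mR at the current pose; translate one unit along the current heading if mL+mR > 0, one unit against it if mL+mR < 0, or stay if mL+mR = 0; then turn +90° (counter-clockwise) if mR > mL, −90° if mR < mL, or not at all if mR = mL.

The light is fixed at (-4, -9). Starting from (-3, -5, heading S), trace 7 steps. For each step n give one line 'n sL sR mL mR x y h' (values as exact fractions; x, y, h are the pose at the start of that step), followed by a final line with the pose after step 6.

0 120/13 40/3 -120/13 -340/39 -3 -5 S
1 3 6 -3 -9/2 -3 -4 E
2 120/17 120/17 -120/17 -60/17 -4 -4 S
3 12/5 60/13 -12/5 -222/65 -4 -3 E
4 24/5 120/29 -24/5 -252/145 -5 -3 S
5 15/8 10/3 -15/8 -115/48 -5 -2 E
6 120/37 8/3 -120/37 -116/111 -6 -2 S
final -6 -1 E

n=0: pose=(-3,-5,S); sL=120/13, sR=40/3; mL=-120/13, mR=-340/39; mL+mR=-700/39 → advance -1; mR−mL=20/39 → turn +1·90°
n=1: pose=(-3,-4,E); sL=3, sR=6; mL=-3, mR=-9/2; mL+mR=-15/2 → advance -1; mR−mL=-3/2 → turn -1·90°
n=2: pose=(-4,-4,S); sL=120/17, sR=120/17; mL=-120/17, mR=-60/17; mL+mR=-180/17 → advance -1; mR−mL=60/17 → turn +1·90°
n=3: pose=(-4,-3,E); sL=12/5, sR=60/13; mL=-12/5, mR=-222/65; mL+mR=-378/65 → advance -1; mR−mL=-66/65 → turn -1·90°
n=4: pose=(-5,-3,S); sL=24/5, sR=120/29; mL=-24/5, mR=-252/145; mL+mR=-948/145 → advance -1; mR−mL=444/145 → turn +1·90°
n=5: pose=(-5,-2,E); sL=15/8, sR=10/3; mL=-15/8, mR=-115/48; mL+mR=-205/48 → advance -1; mR−mL=-25/48 → turn -1·90°
n=6: pose=(-6,-2,S); sL=120/37, sR=8/3; mL=-120/37, mR=-116/111; mL+mR=-476/111 → advance -1; mR−mL=244/111 → turn +1·90°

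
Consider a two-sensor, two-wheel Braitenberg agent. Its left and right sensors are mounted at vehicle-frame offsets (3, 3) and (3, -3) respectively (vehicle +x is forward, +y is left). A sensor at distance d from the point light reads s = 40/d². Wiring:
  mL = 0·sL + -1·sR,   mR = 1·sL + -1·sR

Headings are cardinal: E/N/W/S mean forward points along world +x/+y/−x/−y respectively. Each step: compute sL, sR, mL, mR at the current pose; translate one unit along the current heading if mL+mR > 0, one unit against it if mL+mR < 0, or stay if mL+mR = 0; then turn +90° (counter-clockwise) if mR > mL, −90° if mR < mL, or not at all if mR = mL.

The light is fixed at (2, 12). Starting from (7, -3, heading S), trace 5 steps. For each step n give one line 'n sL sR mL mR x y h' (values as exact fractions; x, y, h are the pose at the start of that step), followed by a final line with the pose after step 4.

0 10/97 5/41 -5/41 -75/3977 7 -3 S
1 8/37 40/353 -40/353 1344/13061 7 -2 E
2 20/61 4/17 -4/17 96/1037 6 -2 N
3 8/65 8/29 -8/29 -288/1885 6 -3 W
4 10/97 5/41 -5/41 -75/3977 7 -3 S
final 7 -2 E

n=0: pose=(7,-3,S); sL=10/97, sR=5/41; mL=-5/41, mR=-75/3977; mL+mR=-560/3977 → advance -1; mR−mL=10/97 → turn +1·90°
n=1: pose=(7,-2,E); sL=8/37, sR=40/353; mL=-40/353, mR=1344/13061; mL+mR=-136/13061 → advance -1; mR−mL=8/37 → turn +1·90°
n=2: pose=(6,-2,N); sL=20/61, sR=4/17; mL=-4/17, mR=96/1037; mL+mR=-148/1037 → advance -1; mR−mL=20/61 → turn +1·90°
n=3: pose=(6,-3,W); sL=8/65, sR=8/29; mL=-8/29, mR=-288/1885; mL+mR=-808/1885 → advance -1; mR−mL=8/65 → turn +1·90°
n=4: pose=(7,-3,S); sL=10/97, sR=5/41; mL=-5/41, mR=-75/3977; mL+mR=-560/3977 → advance -1; mR−mL=10/97 → turn +1·90°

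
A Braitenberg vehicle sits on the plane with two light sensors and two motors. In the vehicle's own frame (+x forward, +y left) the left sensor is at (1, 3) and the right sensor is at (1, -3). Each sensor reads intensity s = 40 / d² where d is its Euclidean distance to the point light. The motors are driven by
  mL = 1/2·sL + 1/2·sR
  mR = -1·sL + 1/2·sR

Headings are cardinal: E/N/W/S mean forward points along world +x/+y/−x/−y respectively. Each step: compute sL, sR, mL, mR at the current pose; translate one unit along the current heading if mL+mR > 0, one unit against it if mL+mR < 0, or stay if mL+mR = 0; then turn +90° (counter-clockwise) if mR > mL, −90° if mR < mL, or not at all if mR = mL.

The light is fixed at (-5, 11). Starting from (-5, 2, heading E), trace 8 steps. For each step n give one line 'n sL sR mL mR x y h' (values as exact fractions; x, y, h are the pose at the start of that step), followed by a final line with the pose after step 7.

0 40/37 8/29 728/1073 -1012/1073 -5 2 E
1 5/13 10/29 275/754 -80/377 -6 2 S
2 40/173 40/53 4520/9169 1340/9169 -6 1 W
3 20/53 20/41 940/2173 -290/2173 -7 1 N
4 40/37 8/29 728/1073 -1012/1073 -7 2 E
5 2/5 5/17 59/170 -43/170 -8 2 S
6 8/37 8/13 200/481 44/481 -8 1 W
7 4/13 20/41 212/533 -34/533 -9 1 N
final -9 2 E

n=0: pose=(-5,2,E); sL=40/37, sR=8/29; mL=728/1073, mR=-1012/1073; mL+mR=-284/1073 → advance -1; mR−mL=-60/37 → turn -1·90°
n=1: pose=(-6,2,S); sL=5/13, sR=10/29; mL=275/754, mR=-80/377; mL+mR=115/754 → advance +1; mR−mL=-15/26 → turn -1·90°
n=2: pose=(-6,1,W); sL=40/173, sR=40/53; mL=4520/9169, mR=1340/9169; mL+mR=5860/9169 → advance +1; mR−mL=-60/173 → turn -1·90°
n=3: pose=(-7,1,N); sL=20/53, sR=20/41; mL=940/2173, mR=-290/2173; mL+mR=650/2173 → advance +1; mR−mL=-30/53 → turn -1·90°
n=4: pose=(-7,2,E); sL=40/37, sR=8/29; mL=728/1073, mR=-1012/1073; mL+mR=-284/1073 → advance -1; mR−mL=-60/37 → turn -1·90°
n=5: pose=(-8,2,S); sL=2/5, sR=5/17; mL=59/170, mR=-43/170; mL+mR=8/85 → advance +1; mR−mL=-3/5 → turn -1·90°
n=6: pose=(-8,1,W); sL=8/37, sR=8/13; mL=200/481, mR=44/481; mL+mR=244/481 → advance +1; mR−mL=-12/37 → turn -1·90°
n=7: pose=(-9,1,N); sL=4/13, sR=20/41; mL=212/533, mR=-34/533; mL+mR=178/533 → advance +1; mR−mL=-6/13 → turn -1·90°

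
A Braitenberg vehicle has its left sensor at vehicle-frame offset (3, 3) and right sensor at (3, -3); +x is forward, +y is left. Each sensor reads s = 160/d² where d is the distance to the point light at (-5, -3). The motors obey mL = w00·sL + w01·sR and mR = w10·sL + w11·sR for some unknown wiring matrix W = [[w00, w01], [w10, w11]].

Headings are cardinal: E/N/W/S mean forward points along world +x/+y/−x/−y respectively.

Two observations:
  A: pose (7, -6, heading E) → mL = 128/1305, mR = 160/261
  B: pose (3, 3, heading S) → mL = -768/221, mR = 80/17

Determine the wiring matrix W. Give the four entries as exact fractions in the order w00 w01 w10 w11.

obs A: pose=(7,-6,E) → sL=32/45, sR=160/261, mL=128/1305, mR=160/261
obs B: pose=(3,3,S) → sL=16/13, sR=80/17, mL=-768/221, mR=80/17
sensor matrix S = [[32/45, 160/261], [16/13, 80/17]]; det S = 149504/57681
solve [mL_A; mL_B] = S·[w00; w01] and [mR_A; mR_B] = S·[w10; w11]:
  w00 = 1, w01 = -1, w10 = 0, w11 = 1

1 -1 0 1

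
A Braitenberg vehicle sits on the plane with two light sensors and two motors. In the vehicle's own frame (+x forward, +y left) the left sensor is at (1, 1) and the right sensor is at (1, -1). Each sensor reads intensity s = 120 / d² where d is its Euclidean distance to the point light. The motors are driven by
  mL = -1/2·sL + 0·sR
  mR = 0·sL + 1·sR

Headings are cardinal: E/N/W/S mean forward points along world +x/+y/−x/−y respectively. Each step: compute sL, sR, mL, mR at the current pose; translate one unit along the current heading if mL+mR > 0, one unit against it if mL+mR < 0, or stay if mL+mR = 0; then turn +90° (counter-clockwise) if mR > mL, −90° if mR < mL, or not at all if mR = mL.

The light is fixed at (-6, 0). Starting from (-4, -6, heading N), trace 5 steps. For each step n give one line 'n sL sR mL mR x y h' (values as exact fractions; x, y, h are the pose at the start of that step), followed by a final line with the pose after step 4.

0 60/13 60/17 -30/13 60/17 -4 -6 N
1 120/37 120/17 -60/37 120/17 -4 -5 W
2 3 10/3 -3/2 10/3 -5 -5 S
3 120/29 120/53 -60/29 120/53 -5 -6 E
4 60/13 60/17 -30/13 60/17 -4 -6 N
final -4 -5 W

n=0: pose=(-4,-6,N); sL=60/13, sR=60/17; mL=-30/13, mR=60/17; mL+mR=270/221 → advance +1; mR−mL=1290/221 → turn +1·90°
n=1: pose=(-4,-5,W); sL=120/37, sR=120/17; mL=-60/37, mR=120/17; mL+mR=3420/629 → advance +1; mR−mL=5460/629 → turn +1·90°
n=2: pose=(-5,-5,S); sL=3, sR=10/3; mL=-3/2, mR=10/3; mL+mR=11/6 → advance +1; mR−mL=29/6 → turn +1·90°
n=3: pose=(-5,-6,E); sL=120/29, sR=120/53; mL=-60/29, mR=120/53; mL+mR=300/1537 → advance +1; mR−mL=6660/1537 → turn +1·90°
n=4: pose=(-4,-6,N); sL=60/13, sR=60/17; mL=-30/13, mR=60/17; mL+mR=270/221 → advance +1; mR−mL=1290/221 → turn +1·90°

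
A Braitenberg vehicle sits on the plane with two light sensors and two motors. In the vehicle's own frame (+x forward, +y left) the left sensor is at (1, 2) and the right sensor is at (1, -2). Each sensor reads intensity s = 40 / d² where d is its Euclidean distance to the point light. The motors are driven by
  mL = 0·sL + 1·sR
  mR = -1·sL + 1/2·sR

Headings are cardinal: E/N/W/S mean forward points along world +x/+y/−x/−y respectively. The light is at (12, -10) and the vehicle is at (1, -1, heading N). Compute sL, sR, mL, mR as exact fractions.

left sensor world pos  = (-1, 0); dL² = 269
right sensor world pos = (3, 0); dR² = 181
sL = 40/269 = 40/269
sR = 40/181 = 40/181
mL = 0·sL + 1·sR = 40/181
mR = -1·sL + 1/2·sR = -1860/48689

40/269 40/181 40/181 -1860/48689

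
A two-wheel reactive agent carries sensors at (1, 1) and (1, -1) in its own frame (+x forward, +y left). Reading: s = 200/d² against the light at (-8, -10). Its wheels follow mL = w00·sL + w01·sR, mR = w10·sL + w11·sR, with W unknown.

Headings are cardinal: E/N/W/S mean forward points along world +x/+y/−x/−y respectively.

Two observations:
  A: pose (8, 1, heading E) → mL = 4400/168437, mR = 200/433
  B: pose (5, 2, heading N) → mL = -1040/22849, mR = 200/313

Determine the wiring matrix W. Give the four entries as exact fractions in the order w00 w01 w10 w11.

obs A: pose=(8,1,E) → sL=200/433, sR=200/389, mL=4400/168437, mR=200/433
obs B: pose=(5,2,N) → sL=200/313, sR=40/73, mL=-1040/22849, mR=200/313
sensor matrix S = [[200/433, 200/389], [200/313, 40/73]]; det S = -290304000/3848617013
solve [mL_A; mL_B] = S·[w00; w01] and [mR_A; mR_B] = S·[w10; w11]:
  w00 = -1/2, w01 = 1/2, w10 = 1, w11 = 0

-1/2 1/2 1 0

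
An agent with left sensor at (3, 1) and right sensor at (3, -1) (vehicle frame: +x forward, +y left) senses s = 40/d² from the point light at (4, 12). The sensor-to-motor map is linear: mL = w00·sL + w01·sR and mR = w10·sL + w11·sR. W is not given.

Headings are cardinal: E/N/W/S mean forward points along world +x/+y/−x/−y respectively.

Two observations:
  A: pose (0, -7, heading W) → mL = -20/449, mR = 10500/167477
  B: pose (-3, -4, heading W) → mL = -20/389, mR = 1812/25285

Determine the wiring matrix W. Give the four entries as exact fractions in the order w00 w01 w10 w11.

obs A: pose=(0,-7,W) → sL=40/449, sR=40/373, mL=-20/449, mR=10500/167477
obs B: pose=(-3,-4,W) → sL=40/389, sR=8/65, mL=-20/389, mR=1812/25285
sensor matrix S = [[40/449, 40/373], [40/389, 8/65]]; det S = -52992/846931189
solve [mL_A; mL_B] = S·[w00; w01] and [mR_A; mR_B] = S·[w10; w11]:
  w00 = -1/2, w01 = 0, w10 = -1/2, w11 = 1

-1/2 0 -1/2 1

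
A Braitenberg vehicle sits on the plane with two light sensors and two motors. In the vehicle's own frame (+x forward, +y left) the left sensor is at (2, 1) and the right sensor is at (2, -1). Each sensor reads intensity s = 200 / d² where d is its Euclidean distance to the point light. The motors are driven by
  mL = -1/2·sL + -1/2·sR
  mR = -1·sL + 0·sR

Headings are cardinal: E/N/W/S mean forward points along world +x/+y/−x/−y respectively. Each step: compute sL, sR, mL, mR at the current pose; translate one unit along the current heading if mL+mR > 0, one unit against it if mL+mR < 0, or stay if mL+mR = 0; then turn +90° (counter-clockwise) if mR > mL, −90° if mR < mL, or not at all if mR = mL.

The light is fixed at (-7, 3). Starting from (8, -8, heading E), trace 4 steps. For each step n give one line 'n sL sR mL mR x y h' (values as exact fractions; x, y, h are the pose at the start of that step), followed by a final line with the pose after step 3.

0 200/389 200/433 -82200/168437 -200/389 8 -8 E
1 100/197 100/169 -18300/33293 -100/197 7 -8 S
2 200/337 200/377 -71400/127049 -200/337 7 -7 E
3 10/17 25/36 -785/1224 -10/17 6 -7 S
final 6 -6 E

n=0: pose=(8,-8,E); sL=200/389, sR=200/433; mL=-82200/168437, mR=-200/389; mL+mR=-168800/168437 → advance -1; mR−mL=-4400/168437 → turn -1·90°
n=1: pose=(7,-8,S); sL=100/197, sR=100/169; mL=-18300/33293, mR=-100/197; mL+mR=-35200/33293 → advance -1; mR−mL=1400/33293 → turn +1·90°
n=2: pose=(7,-7,E); sL=200/337, sR=200/377; mL=-71400/127049, mR=-200/337; mL+mR=-146800/127049 → advance -1; mR−mL=-4000/127049 → turn -1·90°
n=3: pose=(6,-7,S); sL=10/17, sR=25/36; mL=-785/1224, mR=-10/17; mL+mR=-1505/1224 → advance -1; mR−mL=65/1224 → turn +1·90°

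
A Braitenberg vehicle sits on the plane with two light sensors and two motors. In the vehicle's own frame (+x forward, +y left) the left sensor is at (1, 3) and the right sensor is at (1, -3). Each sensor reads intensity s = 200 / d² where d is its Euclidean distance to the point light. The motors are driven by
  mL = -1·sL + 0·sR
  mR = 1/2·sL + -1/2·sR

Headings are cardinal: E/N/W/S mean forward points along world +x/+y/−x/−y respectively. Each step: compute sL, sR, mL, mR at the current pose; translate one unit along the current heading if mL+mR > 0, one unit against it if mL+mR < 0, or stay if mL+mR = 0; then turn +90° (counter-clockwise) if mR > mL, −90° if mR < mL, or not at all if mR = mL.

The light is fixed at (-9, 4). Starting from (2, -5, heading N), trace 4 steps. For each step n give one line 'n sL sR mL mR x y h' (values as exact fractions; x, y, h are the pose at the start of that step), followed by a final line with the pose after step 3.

0 25/16 10/13 -25/16 165/416 2 -5 N
1 200/269 200/149 -200/269 -12000/40081 2 -6 W
2 100/173 100/101 -100/173 -3600/17473 3 -6 S
3 40/41 200/313 -40/41 2160/12833 3 -5 E
final 2 -5 N

n=0: pose=(2,-5,N); sL=25/16, sR=10/13; mL=-25/16, mR=165/416; mL+mR=-485/416 → advance -1; mR−mL=815/416 → turn +1·90°
n=1: pose=(2,-6,W); sL=200/269, sR=200/149; mL=-200/269, mR=-12000/40081; mL+mR=-41800/40081 → advance -1; mR−mL=17800/40081 → turn +1·90°
n=2: pose=(3,-6,S); sL=100/173, sR=100/101; mL=-100/173, mR=-3600/17473; mL+mR=-13700/17473 → advance -1; mR−mL=6500/17473 → turn +1·90°
n=3: pose=(3,-5,E); sL=40/41, sR=200/313; mL=-40/41, mR=2160/12833; mL+mR=-10360/12833 → advance -1; mR−mL=14680/12833 → turn +1·90°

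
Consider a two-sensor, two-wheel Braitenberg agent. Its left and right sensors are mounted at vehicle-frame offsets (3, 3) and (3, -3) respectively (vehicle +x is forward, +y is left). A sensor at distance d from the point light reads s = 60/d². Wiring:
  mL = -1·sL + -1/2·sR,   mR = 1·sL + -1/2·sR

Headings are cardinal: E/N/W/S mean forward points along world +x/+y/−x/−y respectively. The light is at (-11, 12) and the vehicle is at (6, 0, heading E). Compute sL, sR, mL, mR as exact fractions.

60/481 12/125 -10386/60125 4614/60125

left sensor world pos  = (9, 3); dL² = 481
right sensor world pos = (9, -3); dR² = 625
sL = 60/481 = 60/481
sR = 60/625 = 12/125
mL = -1·sL + -1/2·sR = -10386/60125
mR = 1·sL + -1/2·sR = 4614/60125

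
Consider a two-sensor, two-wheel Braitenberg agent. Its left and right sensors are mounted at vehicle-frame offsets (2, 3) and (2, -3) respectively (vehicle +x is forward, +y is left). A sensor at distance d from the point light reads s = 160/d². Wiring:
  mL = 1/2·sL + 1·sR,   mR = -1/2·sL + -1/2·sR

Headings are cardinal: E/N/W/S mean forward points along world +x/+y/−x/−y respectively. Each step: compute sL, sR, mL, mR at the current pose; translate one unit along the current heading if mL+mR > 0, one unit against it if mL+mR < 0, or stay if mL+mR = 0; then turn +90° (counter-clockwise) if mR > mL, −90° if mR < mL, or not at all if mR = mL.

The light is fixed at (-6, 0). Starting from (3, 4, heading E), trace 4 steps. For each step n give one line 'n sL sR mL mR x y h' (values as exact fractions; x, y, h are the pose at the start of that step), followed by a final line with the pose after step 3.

0 16/17 80/61 1848/1037 -1168/1037 3 4 E
1 160/173 160/53 31920/9169 -18080/9169 4 4 S
2 5/2 8/5 57/20 -41/20 4 3 W
3 160/61 160/169 23280/10309 -18400/10309 3 3 N
final 3 4 E

n=0: pose=(3,4,E); sL=16/17, sR=80/61; mL=1848/1037, mR=-1168/1037; mL+mR=40/61 → advance +1; mR−mL=-3016/1037 → turn -1·90°
n=1: pose=(4,4,S); sL=160/173, sR=160/53; mL=31920/9169, mR=-18080/9169; mL+mR=80/53 → advance +1; mR−mL=-50000/9169 → turn -1·90°
n=2: pose=(4,3,W); sL=5/2, sR=8/5; mL=57/20, mR=-41/20; mL+mR=4/5 → advance +1; mR−mL=-49/10 → turn -1·90°
n=3: pose=(3,3,N); sL=160/61, sR=160/169; mL=23280/10309, mR=-18400/10309; mL+mR=80/169 → advance +1; mR−mL=-41680/10309 → turn -1·90°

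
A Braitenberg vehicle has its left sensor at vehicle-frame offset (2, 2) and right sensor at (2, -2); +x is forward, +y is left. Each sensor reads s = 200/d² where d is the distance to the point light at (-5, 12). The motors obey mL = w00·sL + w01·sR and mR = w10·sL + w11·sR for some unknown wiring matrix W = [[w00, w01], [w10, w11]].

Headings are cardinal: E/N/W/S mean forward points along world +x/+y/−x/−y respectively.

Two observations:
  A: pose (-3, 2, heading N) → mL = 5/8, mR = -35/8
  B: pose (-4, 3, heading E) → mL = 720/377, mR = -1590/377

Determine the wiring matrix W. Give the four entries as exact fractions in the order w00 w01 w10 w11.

1 -1 -1 -1/2

obs A: pose=(-3,2,N) → sL=25/8, sR=5/2, mL=5/8, mR=-35/8
obs B: pose=(-4,3,E) → sL=100/29, sR=20/13, mL=720/377, mR=-1590/377
sensor matrix S = [[25/8, 5/2], [100/29, 20/13]]; det S = -2875/754
solve [mL_A; mL_B] = S·[w00; w01] and [mR_A; mR_B] = S·[w10; w11]:
  w00 = 1, w01 = -1, w10 = -1, w11 = -1/2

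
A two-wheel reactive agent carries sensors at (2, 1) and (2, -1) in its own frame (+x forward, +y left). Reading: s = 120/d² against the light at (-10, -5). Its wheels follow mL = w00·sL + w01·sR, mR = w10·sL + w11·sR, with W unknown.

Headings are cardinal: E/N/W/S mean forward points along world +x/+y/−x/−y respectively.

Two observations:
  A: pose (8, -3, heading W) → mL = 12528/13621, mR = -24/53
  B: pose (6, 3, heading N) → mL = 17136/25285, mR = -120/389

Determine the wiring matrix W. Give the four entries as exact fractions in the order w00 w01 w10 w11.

obs A: pose=(8,-3,W) → sL=120/257, sR=24/53, mL=12528/13621, mR=-24/53
obs B: pose=(6,3,N) → sL=24/65, sR=120/389, mL=17136/25285, mR=-120/389
sensor matrix S = [[120/257, 24/53], [24/65, 120/389]]; det S = -7976448/344406985
solve [mL_A; mL_B] = S·[w00; w01] and [mR_A; mR_B] = S·[w10; w11]:
  w00 = 1, w01 = 1, w10 = 0, w11 = -1

1 1 0 -1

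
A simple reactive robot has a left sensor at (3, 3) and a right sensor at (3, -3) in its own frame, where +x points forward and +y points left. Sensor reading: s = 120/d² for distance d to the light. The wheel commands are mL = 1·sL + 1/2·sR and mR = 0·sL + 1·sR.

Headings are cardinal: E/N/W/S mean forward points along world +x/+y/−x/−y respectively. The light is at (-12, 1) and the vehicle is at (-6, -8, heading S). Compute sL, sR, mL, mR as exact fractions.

left sensor world pos  = (-3, -11); dL² = 225
right sensor world pos = (-9, -11); dR² = 153
sL = 120/225 = 8/15
sR = 120/153 = 40/51
mL = 1·sL + 1/2·sR = 236/255
mR = 0·sL + 1·sR = 40/51

8/15 40/51 236/255 40/51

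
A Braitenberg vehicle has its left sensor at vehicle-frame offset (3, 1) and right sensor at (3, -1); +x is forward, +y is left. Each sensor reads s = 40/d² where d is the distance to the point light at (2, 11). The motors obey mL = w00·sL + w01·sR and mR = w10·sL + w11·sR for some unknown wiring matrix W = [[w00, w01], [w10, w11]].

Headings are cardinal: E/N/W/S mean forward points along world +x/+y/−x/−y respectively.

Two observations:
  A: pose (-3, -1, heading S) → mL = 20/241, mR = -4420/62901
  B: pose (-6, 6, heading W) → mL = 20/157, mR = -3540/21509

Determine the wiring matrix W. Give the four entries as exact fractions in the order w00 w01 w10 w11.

obs A: pose=(-3,-1,S) → sL=40/241, sR=40/261, mL=20/241, mR=-4420/62901
obs B: pose=(-6,6,W) → sL=40/157, sR=40/137, mL=20/157, mR=-3540/21509
sensor matrix S = [[40/241, 40/261], [40/157, 40/137]]; det S = 12736000/1352937609
solve [mL_A; mL_B] = S·[w00; w01] and [mR_A; mR_B] = S·[w10; w11]:
  w00 = 1/2, w01 = 0, w10 = 1/2, w11 = -1

1/2 0 1/2 -1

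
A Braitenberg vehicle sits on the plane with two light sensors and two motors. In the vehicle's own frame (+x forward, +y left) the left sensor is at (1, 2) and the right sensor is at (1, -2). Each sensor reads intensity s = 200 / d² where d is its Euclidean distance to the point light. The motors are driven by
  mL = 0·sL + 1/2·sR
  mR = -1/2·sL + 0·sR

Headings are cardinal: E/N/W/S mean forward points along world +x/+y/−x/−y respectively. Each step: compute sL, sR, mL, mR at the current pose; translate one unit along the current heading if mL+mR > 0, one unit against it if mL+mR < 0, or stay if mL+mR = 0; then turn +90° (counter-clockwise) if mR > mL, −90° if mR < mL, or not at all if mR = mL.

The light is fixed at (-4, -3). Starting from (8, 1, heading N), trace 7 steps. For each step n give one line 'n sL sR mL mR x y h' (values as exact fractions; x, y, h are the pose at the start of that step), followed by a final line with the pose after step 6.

0 8/5 200/221 100/221 -4/5 8 1 N
1 100/97 20/17 10/17 -50/97 8 0 E
2 200/229 8/5 4/5 -100/229 9 0 S
3 25/18 5/4 5/8 -25/36 9 -1 W
4 200/153 40/53 20/53 -100/153 10 -1 N
5 100/117 100/113 50/113 -50/117 10 -2 E
6 200/289 200/169 100/169 -100/289 11 -2 S
final 11 -3 W

n=0: pose=(8,1,N); sL=8/5, sR=200/221; mL=100/221, mR=-4/5; mL+mR=-384/1105 → advance -1; mR−mL=-1384/1105 → turn -1·90°
n=1: pose=(8,0,E); sL=100/97, sR=20/17; mL=10/17, mR=-50/97; mL+mR=120/1649 → advance +1; mR−mL=-1820/1649 → turn -1·90°
n=2: pose=(9,0,S); sL=200/229, sR=8/5; mL=4/5, mR=-100/229; mL+mR=416/1145 → advance +1; mR−mL=-1416/1145 → turn -1·90°
n=3: pose=(9,-1,W); sL=25/18, sR=5/4; mL=5/8, mR=-25/36; mL+mR=-5/72 → advance -1; mR−mL=-95/72 → turn -1·90°
n=4: pose=(10,-1,N); sL=200/153, sR=40/53; mL=20/53, mR=-100/153; mL+mR=-2240/8109 → advance -1; mR−mL=-8360/8109 → turn -1·90°
n=5: pose=(10,-2,E); sL=100/117, sR=100/113; mL=50/113, mR=-50/117; mL+mR=200/13221 → advance +1; mR−mL=-11500/13221 → turn -1·90°
n=6: pose=(11,-2,S); sL=200/289, sR=200/169; mL=100/169, mR=-100/289; mL+mR=12000/48841 → advance +1; mR−mL=-45800/48841 → turn -1·90°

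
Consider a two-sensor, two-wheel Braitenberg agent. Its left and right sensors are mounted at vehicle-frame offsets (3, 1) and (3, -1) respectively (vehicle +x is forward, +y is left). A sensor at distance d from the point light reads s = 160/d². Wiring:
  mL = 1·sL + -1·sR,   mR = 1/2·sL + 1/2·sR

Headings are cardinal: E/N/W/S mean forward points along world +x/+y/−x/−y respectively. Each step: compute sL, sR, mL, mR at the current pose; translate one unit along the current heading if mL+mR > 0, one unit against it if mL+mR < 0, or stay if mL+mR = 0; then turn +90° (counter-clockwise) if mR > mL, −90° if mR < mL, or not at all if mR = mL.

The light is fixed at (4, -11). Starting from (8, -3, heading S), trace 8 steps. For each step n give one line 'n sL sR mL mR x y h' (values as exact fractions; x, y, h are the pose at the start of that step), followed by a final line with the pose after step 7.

0 16/5 80/17 -128/85 336/85 8 -3 S
1 160/113 32/17 -896/1921 3168/1921 8 -4 E
2 40/29 20/17 100/493 630/493 9 -4 N
3 160/53 32/17 1024/901 2208/901 9 -3 W
4 16/5 80/17 -128/85 336/85 8 -3 S
5 160/113 32/17 -896/1921 3168/1921 8 -4 E
6 40/29 20/17 100/493 630/493 9 -4 N
7 160/53 32/17 1024/901 2208/901 9 -3 W
final 8 -3 S

n=0: pose=(8,-3,S); sL=16/5, sR=80/17; mL=-128/85, mR=336/85; mL+mR=208/85 → advance +1; mR−mL=464/85 → turn +1·90°
n=1: pose=(8,-4,E); sL=160/113, sR=32/17; mL=-896/1921, mR=3168/1921; mL+mR=2272/1921 → advance +1; mR−mL=4064/1921 → turn +1·90°
n=2: pose=(9,-4,N); sL=40/29, sR=20/17; mL=100/493, mR=630/493; mL+mR=730/493 → advance +1; mR−mL=530/493 → turn +1·90°
n=3: pose=(9,-3,W); sL=160/53, sR=32/17; mL=1024/901, mR=2208/901; mL+mR=3232/901 → advance +1; mR−mL=1184/901 → turn +1·90°
n=4: pose=(8,-3,S); sL=16/5, sR=80/17; mL=-128/85, mR=336/85; mL+mR=208/85 → advance +1; mR−mL=464/85 → turn +1·90°
n=5: pose=(8,-4,E); sL=160/113, sR=32/17; mL=-896/1921, mR=3168/1921; mL+mR=2272/1921 → advance +1; mR−mL=4064/1921 → turn +1·90°
n=6: pose=(9,-4,N); sL=40/29, sR=20/17; mL=100/493, mR=630/493; mL+mR=730/493 → advance +1; mR−mL=530/493 → turn +1·90°
n=7: pose=(9,-3,W); sL=160/53, sR=32/17; mL=1024/901, mR=2208/901; mL+mR=3232/901 → advance +1; mR−mL=1184/901 → turn +1·90°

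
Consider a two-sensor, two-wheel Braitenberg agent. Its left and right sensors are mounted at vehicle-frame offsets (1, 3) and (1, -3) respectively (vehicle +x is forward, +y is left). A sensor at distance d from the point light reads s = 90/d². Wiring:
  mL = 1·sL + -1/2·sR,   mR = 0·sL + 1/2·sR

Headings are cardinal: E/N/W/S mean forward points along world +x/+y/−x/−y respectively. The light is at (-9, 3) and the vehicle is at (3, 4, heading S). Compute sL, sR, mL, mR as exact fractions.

left sensor world pos  = (6, 3); dL² = 225
right sensor world pos = (0, 3); dR² = 81
sL = 90/225 = 2/5
sR = 90/81 = 10/9
mL = 1·sL + -1/2·sR = -7/45
mR = 0·sL + 1/2·sR = 5/9

2/5 10/9 -7/45 5/9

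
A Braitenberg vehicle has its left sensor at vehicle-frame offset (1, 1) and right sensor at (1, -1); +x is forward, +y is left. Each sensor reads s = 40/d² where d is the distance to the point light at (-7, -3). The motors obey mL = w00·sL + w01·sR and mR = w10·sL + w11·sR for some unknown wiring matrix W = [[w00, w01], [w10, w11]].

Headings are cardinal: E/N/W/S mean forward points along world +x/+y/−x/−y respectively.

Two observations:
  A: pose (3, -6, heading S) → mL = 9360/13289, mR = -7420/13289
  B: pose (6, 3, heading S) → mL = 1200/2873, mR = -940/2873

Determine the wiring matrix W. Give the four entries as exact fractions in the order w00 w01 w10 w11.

1 1 -1/2 -1

obs A: pose=(3,-6,S) → sL=40/137, sR=40/97, mL=9360/13289, mR=-7420/13289
obs B: pose=(6,3,S) → sL=40/221, sR=40/169, mL=1200/2873, mR=-940/2873
sensor matrix S = [[40/137, 40/97], [40/221, 40/169]]; det S = -211200/38179297
solve [mL_A; mL_B] = S·[w00; w01] and [mR_A; mR_B] = S·[w10; w11]:
  w00 = 1, w01 = 1, w10 = -1/2, w11 = -1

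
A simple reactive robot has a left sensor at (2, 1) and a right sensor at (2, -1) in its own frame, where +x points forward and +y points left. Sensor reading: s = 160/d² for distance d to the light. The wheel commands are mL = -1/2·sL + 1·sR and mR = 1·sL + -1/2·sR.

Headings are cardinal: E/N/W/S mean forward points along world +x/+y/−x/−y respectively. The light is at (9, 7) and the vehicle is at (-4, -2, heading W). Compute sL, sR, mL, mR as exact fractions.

32/65 160/289 5776/18785 4048/18785

left sensor world pos  = (-6, -3); dL² = 325
right sensor world pos = (-6, -1); dR² = 289
sL = 160/325 = 32/65
sR = 160/289 = 160/289
mL = -1/2·sL + 1·sR = 5776/18785
mR = 1·sL + -1/2·sR = 4048/18785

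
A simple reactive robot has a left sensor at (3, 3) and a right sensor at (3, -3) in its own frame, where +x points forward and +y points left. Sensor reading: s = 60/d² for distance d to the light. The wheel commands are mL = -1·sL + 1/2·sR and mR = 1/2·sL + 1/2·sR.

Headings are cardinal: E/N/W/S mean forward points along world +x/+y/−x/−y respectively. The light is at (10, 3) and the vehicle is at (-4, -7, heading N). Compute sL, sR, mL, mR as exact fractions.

30/169 6/17 -3/2873 762/2873

left sensor world pos  = (-7, -4); dL² = 338
right sensor world pos = (-1, -4); dR² = 170
sL = 60/338 = 30/169
sR = 60/170 = 6/17
mL = -1·sL + 1/2·sR = -3/2873
mR = 1/2·sL + 1/2·sR = 762/2873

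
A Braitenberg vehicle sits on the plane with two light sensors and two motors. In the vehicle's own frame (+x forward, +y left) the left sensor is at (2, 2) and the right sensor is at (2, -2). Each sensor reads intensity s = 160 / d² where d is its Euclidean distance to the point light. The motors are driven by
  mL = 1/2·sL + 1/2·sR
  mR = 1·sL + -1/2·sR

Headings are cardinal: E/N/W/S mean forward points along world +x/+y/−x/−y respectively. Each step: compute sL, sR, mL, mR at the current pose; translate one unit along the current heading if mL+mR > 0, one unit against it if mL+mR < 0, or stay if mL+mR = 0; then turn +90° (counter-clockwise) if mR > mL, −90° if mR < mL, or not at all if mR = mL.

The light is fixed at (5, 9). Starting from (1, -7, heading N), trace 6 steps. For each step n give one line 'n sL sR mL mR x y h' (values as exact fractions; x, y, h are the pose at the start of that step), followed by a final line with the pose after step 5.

n=0: pose=(1,-7,N); sL=20/29, sR=4/5; mL=108/145, mR=42/145; mL+mR=30/29 → advance +1; mR−mL=-66/145 → turn -1·90°
n=1: pose=(1,-6,E); sL=160/173, sR=160/293; mL=37280/50689, mR=33040/50689; mL+mR=240/173 → advance +1; mR−mL=-4240/50689 → turn -1·90°
n=2: pose=(2,-6,S); sL=16/29, sR=80/157; mL=2416/4553, mR=1352/4553; mL+mR=24/29 → advance +1; mR−mL=-1064/4553 → turn -1·90°
n=3: pose=(2,-7,W); sL=160/349, sR=160/221; mL=45600/77129, mR=7440/77129; mL+mR=240/349 → advance +1; mR−mL=-38160/77129 → turn -1·90°
n=4: pose=(1,-7,N); sL=20/29, sR=4/5; mL=108/145, mR=42/145; mL+mR=30/29 → advance +1; mR−mL=-66/145 → turn -1·90°
n=5: pose=(1,-6,E); sL=160/173, sR=160/293; mL=37280/50689, mR=33040/50689; mL+mR=240/173 → advance +1; mR−mL=-4240/50689 → turn -1·90°

0 20/29 4/5 108/145 42/145 1 -7 N
1 160/173 160/293 37280/50689 33040/50689 1 -6 E
2 16/29 80/157 2416/4553 1352/4553 2 -6 S
3 160/349 160/221 45600/77129 7440/77129 2 -7 W
4 20/29 4/5 108/145 42/145 1 -7 N
5 160/173 160/293 37280/50689 33040/50689 1 -6 E
final 2 -6 S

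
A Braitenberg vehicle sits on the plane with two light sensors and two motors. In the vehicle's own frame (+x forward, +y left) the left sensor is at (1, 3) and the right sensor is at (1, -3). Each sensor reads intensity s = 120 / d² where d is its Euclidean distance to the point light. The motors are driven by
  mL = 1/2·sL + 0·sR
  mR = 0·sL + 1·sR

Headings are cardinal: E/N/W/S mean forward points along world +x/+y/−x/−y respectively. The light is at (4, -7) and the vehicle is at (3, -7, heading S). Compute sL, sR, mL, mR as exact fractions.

24 120/17 12 120/17

left sensor world pos  = (6, -8); dL² = 5
right sensor world pos = (0, -8); dR² = 17
sL = 120/5 = 24
sR = 120/17 = 120/17
mL = 1/2·sL + 0·sR = 12
mR = 0·sL + 1·sR = 120/17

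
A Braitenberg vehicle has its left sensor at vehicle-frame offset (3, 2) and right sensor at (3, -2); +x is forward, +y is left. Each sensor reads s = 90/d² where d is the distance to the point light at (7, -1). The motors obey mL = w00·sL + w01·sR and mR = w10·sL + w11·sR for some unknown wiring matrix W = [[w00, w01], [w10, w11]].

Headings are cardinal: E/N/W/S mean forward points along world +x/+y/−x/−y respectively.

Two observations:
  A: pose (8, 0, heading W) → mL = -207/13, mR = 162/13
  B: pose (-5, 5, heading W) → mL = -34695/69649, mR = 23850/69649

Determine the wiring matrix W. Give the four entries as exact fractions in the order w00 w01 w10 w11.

obs A: pose=(8,0,W) → sL=18, sR=90/13, mL=-207/13, mR=162/13
obs B: pose=(-5,5,W) → sL=90/241, sR=90/289, mL=-34695/69649, mR=23850/69649
sensor matrix S = [[18, 90/13], [90/241, 90/289]]; det S = 2734560/905437
solve [mL_A; mL_B] = S·[w00; w01] and [mR_A; mR_B] = S·[w10; w11]:
  w00 = -1/2, w01 = -1, w10 = 1/2, w11 = 1/2

-1/2 -1 1/2 1/2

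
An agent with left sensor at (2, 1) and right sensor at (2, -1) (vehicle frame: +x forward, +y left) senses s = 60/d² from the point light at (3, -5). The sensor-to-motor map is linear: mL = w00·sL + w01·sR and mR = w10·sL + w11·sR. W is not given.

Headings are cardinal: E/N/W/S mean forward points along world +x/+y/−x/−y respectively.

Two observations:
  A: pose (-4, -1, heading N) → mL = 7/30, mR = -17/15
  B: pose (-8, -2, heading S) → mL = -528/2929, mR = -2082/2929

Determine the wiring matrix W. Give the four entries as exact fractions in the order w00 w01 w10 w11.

obs A: pose=(-4,-1,N) → sL=3/5, sR=5/6, mL=7/30, mR=-17/15
obs B: pose=(-8,-2,S) → sL=60/101, sR=12/29, mL=-528/2929, mR=-2082/2929
sensor matrix S = [[3/5, 5/6], [60/101, 12/29]]; det S = -3614/14645
solve [mL_A; mL_B] = S·[w00; w01] and [mR_A; mR_B] = S·[w10; w11]:
  w00 = -1, w01 = 1, w10 = -1/2, w11 = -1

-1 1 -1/2 -1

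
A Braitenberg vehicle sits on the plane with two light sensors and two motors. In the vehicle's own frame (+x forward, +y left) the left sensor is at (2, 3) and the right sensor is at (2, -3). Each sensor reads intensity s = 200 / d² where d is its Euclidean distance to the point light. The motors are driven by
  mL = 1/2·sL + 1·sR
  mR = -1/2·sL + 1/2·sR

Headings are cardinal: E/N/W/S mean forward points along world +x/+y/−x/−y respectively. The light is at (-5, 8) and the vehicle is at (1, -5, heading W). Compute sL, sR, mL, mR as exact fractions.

25/34 50/29 4125/1972 975/1972

left sensor world pos  = (-1, -8); dL² = 272
right sensor world pos = (-1, -2); dR² = 116
sL = 200/272 = 25/34
sR = 200/116 = 50/29
mL = 1/2·sL + 1·sR = 4125/1972
mR = -1/2·sL + 1/2·sR = 975/1972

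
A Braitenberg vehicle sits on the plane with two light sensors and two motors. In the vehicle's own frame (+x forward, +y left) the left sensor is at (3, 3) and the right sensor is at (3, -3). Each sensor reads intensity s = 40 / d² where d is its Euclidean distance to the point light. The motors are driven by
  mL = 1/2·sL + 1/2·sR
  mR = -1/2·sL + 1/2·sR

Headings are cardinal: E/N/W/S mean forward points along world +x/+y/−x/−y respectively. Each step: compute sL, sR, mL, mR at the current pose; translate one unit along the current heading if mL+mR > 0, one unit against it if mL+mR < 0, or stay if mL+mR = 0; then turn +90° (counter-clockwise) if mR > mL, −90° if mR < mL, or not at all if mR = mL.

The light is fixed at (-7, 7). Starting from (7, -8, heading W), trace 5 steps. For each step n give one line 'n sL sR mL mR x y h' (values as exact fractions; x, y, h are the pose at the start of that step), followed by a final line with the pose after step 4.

0 8/89 8/53 568/4717 144/4717 7 -8 W
1 10/61 1/10 161/1220 -39/1220 6 -8 N
2 40/377 8/109 3688/41093 -672/41093 6 -7 E
3 20/289 4/41 988/11849 168/11849 7 -7 S
4 8/89 8/53 568/4717 144/4717 7 -8 W
final 6 -8 N

n=0: pose=(7,-8,W); sL=8/89, sR=8/53; mL=568/4717, mR=144/4717; mL+mR=8/53 → advance +1; mR−mL=-8/89 → turn -1·90°
n=1: pose=(6,-8,N); sL=10/61, sR=1/10; mL=161/1220, mR=-39/1220; mL+mR=1/10 → advance +1; mR−mL=-10/61 → turn -1·90°
n=2: pose=(6,-7,E); sL=40/377, sR=8/109; mL=3688/41093, mR=-672/41093; mL+mR=8/109 → advance +1; mR−mL=-40/377 → turn -1·90°
n=3: pose=(7,-7,S); sL=20/289, sR=4/41; mL=988/11849, mR=168/11849; mL+mR=4/41 → advance +1; mR−mL=-20/289 → turn -1·90°
n=4: pose=(7,-8,W); sL=8/89, sR=8/53; mL=568/4717, mR=144/4717; mL+mR=8/53 → advance +1; mR−mL=-8/89 → turn -1·90°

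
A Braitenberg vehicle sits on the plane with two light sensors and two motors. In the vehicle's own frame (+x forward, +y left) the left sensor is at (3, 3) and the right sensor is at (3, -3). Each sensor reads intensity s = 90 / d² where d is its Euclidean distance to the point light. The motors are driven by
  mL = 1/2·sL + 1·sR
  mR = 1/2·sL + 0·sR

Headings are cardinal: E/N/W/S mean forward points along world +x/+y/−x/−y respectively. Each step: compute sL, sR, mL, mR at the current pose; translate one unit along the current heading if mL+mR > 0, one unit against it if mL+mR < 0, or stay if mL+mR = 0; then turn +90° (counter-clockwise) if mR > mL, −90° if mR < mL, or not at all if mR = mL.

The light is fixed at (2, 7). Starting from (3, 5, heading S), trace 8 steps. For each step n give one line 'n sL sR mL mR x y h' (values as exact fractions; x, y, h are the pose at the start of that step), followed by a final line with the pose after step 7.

n=0: pose=(3,5,S); sL=90/41, sR=90/29; mL=4995/1189, mR=45/41; mL+mR=6300/1189 → advance +1; mR−mL=-90/29 → turn -1·90°
n=1: pose=(3,4,W); sL=9/4, sR=45/2; mL=189/8, mR=9/8; mL+mR=99/4 → advance +1; mR−mL=-45/2 → turn -1·90°
n=2: pose=(2,4,N); sL=10, sR=10; mL=15, mR=5; mL+mR=20 → advance +1; mR−mL=-10 → turn -1·90°
n=3: pose=(2,5,E); sL=9, sR=45/17; mL=243/34, mR=9/2; mL+mR=198/17 → advance +1; mR−mL=-45/17 → turn -1·90°
n=4: pose=(3,5,S); sL=90/41, sR=90/29; mL=4995/1189, mR=45/41; mL+mR=6300/1189 → advance +1; mR−mL=-90/29 → turn -1·90°
n=5: pose=(3,4,W); sL=9/4, sR=45/2; mL=189/8, mR=9/8; mL+mR=99/4 → advance +1; mR−mL=-45/2 → turn -1·90°
n=6: pose=(2,4,N); sL=10, sR=10; mL=15, mR=5; mL+mR=20 → advance +1; mR−mL=-10 → turn -1·90°
n=7: pose=(2,5,E); sL=9, sR=45/17; mL=243/34, mR=9/2; mL+mR=198/17 → advance +1; mR−mL=-45/17 → turn -1·90°

0 90/41 90/29 4995/1189 45/41 3 5 S
1 9/4 45/2 189/8 9/8 3 4 W
2 10 10 15 5 2 4 N
3 9 45/17 243/34 9/2 2 5 E
4 90/41 90/29 4995/1189 45/41 3 5 S
5 9/4 45/2 189/8 9/8 3 4 W
6 10 10 15 5 2 4 N
7 9 45/17 243/34 9/2 2 5 E
final 3 5 S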